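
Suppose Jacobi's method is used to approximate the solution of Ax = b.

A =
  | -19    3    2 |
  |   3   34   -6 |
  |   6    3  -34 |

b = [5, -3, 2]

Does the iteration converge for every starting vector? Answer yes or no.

A = D + L + U where D = diag(-19, 34, -34).
Jacobi T = -D⁻¹(L+U): T[2,1] = -(3)/(-34) = +0.0882; T[2,2] = 0.
  T[0,:] = [+0.0000, +0.1579, +0.1053]
  T[1,:] = [-0.0882, +0.0000, +0.1765]
  T[2,:] = [+0.1765, +0.0882, +0.0000]
|λ(T)| sorted: 0.2014, 0.1426, 0.1426.
ρ(T) = max|λ| = 0.2014; 0.2014 < 1, so it converges for any x₀.

yes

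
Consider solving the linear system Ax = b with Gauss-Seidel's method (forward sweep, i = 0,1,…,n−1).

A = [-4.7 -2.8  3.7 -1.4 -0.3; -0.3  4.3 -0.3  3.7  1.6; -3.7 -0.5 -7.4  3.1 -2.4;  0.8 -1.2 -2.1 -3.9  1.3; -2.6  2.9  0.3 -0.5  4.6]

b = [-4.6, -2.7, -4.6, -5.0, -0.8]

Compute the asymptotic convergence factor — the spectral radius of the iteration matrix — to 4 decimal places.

Split A = D + L + U, D = diag(-4.7, 4.3, -7.4, -3.9, 4.6).
Gauss-Seidel: T = -(D+L)⁻¹U, row 0 first, T[0,2] = -(3.7)/(-4.7) = +0.7872; later rows by forward substitution.
  T[0,:] = [+0.0000  -0.5957  +0.7872  -0.2979  -0.0638]
  T[1,:] = [+0.0000  -0.0416  +0.1247  -0.8812  -0.3765]
  T[2,:] = [+0.0000  +0.3007  -0.4020  +0.6274  -0.2670]
  T[3,:] = [+0.0000  -0.2713  +0.3396  -0.1278  +0.5799]
  T[4,:] = [+0.0000  -0.3596  +0.4295  +0.3324  +0.2817]
|eigenvalues of T|: 0.9305, 0.7616, 0.4684, 0.0099, 0.0000.
ρ = 0.9305; 0.9305 < 1: convergent.

0.9305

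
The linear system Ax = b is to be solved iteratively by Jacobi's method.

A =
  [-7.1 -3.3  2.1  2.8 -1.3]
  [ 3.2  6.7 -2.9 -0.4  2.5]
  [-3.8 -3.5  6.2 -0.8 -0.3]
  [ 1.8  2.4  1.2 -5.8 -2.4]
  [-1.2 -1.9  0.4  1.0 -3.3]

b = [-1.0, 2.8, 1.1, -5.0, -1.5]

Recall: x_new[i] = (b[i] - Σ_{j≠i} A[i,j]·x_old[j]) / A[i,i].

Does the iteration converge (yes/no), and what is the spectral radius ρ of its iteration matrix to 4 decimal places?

A = D + L + U where D = diag(-7.1, 6.7, 6.2, -5.8, -3.3).
Jacobi: T = -D⁻¹(L+U), T[4,1] = -(-1.9)/(-3.3) = -0.5758; T[4,4] = 0.
  T[0,:] = [+0.0000 -0.4648 +0.2958 +0.3944 -0.1831]
  T[1,:] = [-0.4776 +0.0000 +0.4328 +0.0597 -0.3731]
  T[2,:] = [+0.6129 +0.5645 +0.0000 +0.1290 +0.0484]
  T[3,:] = [+0.3103 +0.4138 +0.2069 +0.0000 -0.4138]
  T[4,:] = [-0.3636 -0.5758 +0.1212 +0.3030 +0.0000]
eigenvalue magnitudes: 1.1472, 0.6800, 0.4799, 0.1454, 0.1454.
ρ(T) = max|λ| = 1.1472; 1.1472 > 1: divergent.

no, ρ = 1.1472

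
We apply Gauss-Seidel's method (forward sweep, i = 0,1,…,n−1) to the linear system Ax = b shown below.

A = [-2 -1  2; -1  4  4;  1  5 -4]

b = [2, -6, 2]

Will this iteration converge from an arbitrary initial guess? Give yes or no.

A = D + L + U where D = diag(-2, 4, -4).
T_GS = -(D+L)⁻¹U: row 0 first, T[0,1] = -(-1)/(-2) = -0.5000; later rows by forward substitution.
  T[0,:] = [+0.0000  -0.5000  +1.0000]
  T[1,:] = [+0.0000  -0.1250  -0.7500]
  T[2,:] = [+0.0000  -0.2812  -0.6875]
|λ(T)| sorted: 0.9448, 0.1323, 0.0000.
ρ = 0.9448; 0.9448 < 1: convergent.

yes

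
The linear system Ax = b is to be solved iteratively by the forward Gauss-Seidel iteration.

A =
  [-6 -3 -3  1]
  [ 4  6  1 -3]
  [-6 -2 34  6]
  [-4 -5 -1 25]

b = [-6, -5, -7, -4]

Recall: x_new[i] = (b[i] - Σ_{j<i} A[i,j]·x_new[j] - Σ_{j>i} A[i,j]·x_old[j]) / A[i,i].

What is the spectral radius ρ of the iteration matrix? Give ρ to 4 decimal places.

0.2892

Write A = D+L+U with D = diag(-6, 6, 34, 25).
GS T = -(D+L)⁻¹U: row 0 first, T[0,1] = -(-3)/(-6) = -0.5000; later rows by forward substitution.
  T[0,:] = [+0.0000, -0.5000, -0.5000, +0.1667]
  T[1,:] = [+0.0000, +0.3333, +0.1667, +0.3889]
  T[2,:] = [+0.0000, -0.0686, -0.0784, -0.1242]
  T[3,:] = [+0.0000, -0.0161, -0.0498, +0.0995]
|eigenvalues of T|: 0.2892, 0.1285, 0.0633, 0.0000.
ρ(T) = max|λ| = 0.2892; 0.2892 < 1, so it converges for any x₀.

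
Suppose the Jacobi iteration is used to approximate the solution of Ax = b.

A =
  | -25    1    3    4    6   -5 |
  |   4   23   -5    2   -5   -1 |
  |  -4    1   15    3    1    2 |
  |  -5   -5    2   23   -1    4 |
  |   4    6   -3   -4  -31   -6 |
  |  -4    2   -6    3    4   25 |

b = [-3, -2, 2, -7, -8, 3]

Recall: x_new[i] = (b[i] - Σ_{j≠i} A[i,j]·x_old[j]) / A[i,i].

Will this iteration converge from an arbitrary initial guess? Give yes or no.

A = D + L + U where D = diag(-25, 23, 15, 23, -31, 25).
T_J = -D⁻¹(L+U): T[1,2] = -(-5)/(23) = +0.2174; T[1,1] = 0.
  T[0,:] = [+0.0000 +0.0400 +0.1200 +0.1600 +0.2400 -0.2000]
  T[1,:] = [-0.1739 +0.0000 +0.2174 -0.0870 +0.2174 +0.0435]
  T[2,:] = [+0.2667 -0.0667 +0.0000 -0.2000 -0.0667 -0.1333]
  T[3,:] = [+0.2174 +0.2174 -0.0870 +0.0000 +0.0435 -0.1739]
  T[4,:] = [+0.1290 +0.1935 -0.0968 -0.1290 +0.0000 -0.1935]
  T[5,:] = [+0.1600 -0.0800 +0.2400 -0.1200 -0.1600 +0.0000]
moduli |λ_i(T)| = 0.5084, 0.3289, 0.3289, 0.2197, 0.2197, 0.0967.
ρ(T) = max|λ| = 0.5084; 0.5084 < 1: convergent.

yes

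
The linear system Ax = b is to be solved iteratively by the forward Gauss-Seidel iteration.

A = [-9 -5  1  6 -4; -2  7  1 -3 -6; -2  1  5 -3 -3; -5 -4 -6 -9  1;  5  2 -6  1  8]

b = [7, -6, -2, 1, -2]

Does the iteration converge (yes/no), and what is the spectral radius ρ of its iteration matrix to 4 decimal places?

A = D + L + U where D = diag(-9, 7, 5, -9, 8).
T_GS = -(D+L)⁻¹U: row 0 first, T[0,4] = -(-4)/(-9) = -0.4444; later rows by forward substitution.
  T[0,:] = [+0.0000, -0.5556, +0.1111, +0.6667, -0.4444]
  T[1,:] = [+0.0000, -0.1587, -0.1111, +0.6190, +0.7302]
  T[2,:] = [+0.0000, -0.1905, +0.0667, +0.7429, +0.2762]
  T[3,:] = [+0.0000, +0.5062, -0.0568, -1.1407, -0.1506]
  T[4,:] = [+0.0000, +0.1808, +0.0154, +0.1283, +0.3212]
|roots of det(T-λI)|: 1.3847, 0.5642, 0.1250, 0.0339, 0.0000.
ρ(T) = max|λ| = 1.3847; 1.3847 > 1: divergent.

no, ρ = 1.3847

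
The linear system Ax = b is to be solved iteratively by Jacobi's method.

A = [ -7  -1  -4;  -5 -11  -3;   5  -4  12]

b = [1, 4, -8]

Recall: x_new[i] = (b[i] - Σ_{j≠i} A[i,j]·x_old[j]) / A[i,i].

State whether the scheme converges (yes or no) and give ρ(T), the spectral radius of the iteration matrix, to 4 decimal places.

Diagonal D = diag(-7, -11, 12); L, U strict lower/upper.
Jacobi T = -D⁻¹(L+U): T[0,2] = -(-4)/(-7) = -0.5714; T[0,0] = 0.
  T[0,:] = [+0.0000 -0.1429 -0.5714]
  T[1,:] = [-0.4545 +0.0000 -0.2727]
  T[2,:] = [-0.4167 +0.3333 +0.0000]
|eigenvalues of T|: 0.5778, 0.3489, 0.3489.
ρ(T) = max|λ| = 0.5778; 0.5778 < 1: convergent.

yes, ρ = 0.5778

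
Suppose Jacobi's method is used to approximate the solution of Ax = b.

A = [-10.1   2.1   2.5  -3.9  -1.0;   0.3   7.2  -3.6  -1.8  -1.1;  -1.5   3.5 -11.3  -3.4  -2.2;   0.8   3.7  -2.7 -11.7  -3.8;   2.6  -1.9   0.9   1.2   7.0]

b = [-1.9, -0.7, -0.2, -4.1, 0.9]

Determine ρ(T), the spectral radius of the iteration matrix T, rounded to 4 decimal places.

Split A = D + L + U, D = diag(-10.1, 7.2, -11.3, -11.7, 7).
Jacobi: T = -D⁻¹(L+U), T[2,3] = -(-3.4)/(-11.3) = -0.3009; T[2,2] = 0.
  T[0,:] = [+0.0000 +0.2079 +0.2475 -0.3861 -0.0990]
  T[1,:] = [-0.0417 +0.0000 +0.5000 +0.2500 +0.1528]
  T[2,:] = [-0.1327 +0.3097 +0.0000 -0.3009 -0.1947]
  T[3,:] = [+0.0684 +0.3162 -0.2308 +0.0000 -0.3248]
  T[4,:] = [-0.3714 +0.2714 -0.1286 -0.1714 +0.0000]
moduli |λ_i(T)| = 0.8431, 0.3549, 0.3549, 0.2959, 0.0585.
ρ(T) = max|λ| = 0.8431; 0.8431 < 1, so it converges for any x₀.

0.8431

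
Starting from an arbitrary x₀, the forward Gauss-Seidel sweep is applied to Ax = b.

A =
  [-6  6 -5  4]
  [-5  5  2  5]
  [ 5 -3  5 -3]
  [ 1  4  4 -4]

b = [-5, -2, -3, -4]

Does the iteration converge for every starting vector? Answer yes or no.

Diagonal D = diag(-6, 5, 5, -4); L, U strict lower/upper.
T_GS = -(D+L)⁻¹U: row 0 first, T[0,3] = -(4)/(-6) = +0.6667; later rows by forward substitution.
  T[0,:] = [+0.0000  +1.0000  -0.8333  +0.6667]
  T[1,:] = [+0.0000  +1.0000  -1.2333  -0.3333]
  T[2,:] = [+0.0000  -0.4000  +0.0933  -0.2667]
  T[3,:] = [+0.0000  +0.8500  -1.3483  -0.4333]
eigenvalue magnitudes: 1.3370, 0.7378, 0.0608, 0.0000.
ρ(T) = max|λ| = 1.3370; 1.3370 > 1, so it fails to converge.

no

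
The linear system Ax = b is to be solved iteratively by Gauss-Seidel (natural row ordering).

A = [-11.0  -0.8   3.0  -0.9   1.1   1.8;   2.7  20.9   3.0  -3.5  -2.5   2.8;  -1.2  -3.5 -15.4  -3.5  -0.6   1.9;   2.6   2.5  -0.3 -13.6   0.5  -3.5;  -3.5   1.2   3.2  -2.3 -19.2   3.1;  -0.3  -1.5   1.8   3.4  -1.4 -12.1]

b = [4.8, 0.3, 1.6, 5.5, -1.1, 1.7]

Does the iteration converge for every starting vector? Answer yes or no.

Diagonal D = diag(-11, 20.9, -15.4, -13.6, -19.2, -12.1); L, U strict lower/upper.
Gauss-Seidel: T = -(D+L)⁻¹U, row 0 first, T[0,3] = -(-0.9)/(-11) = -0.0818; later rows by forward substitution.
  T[0,:] = [+0.0000 -0.0727 +0.2727 -0.0818 +0.1000 +0.1636]
  T[1,:] = [+0.0000 +0.0094 -0.1788 +0.1780 +0.1067 -0.1551]
  T[2,:] = [+0.0000 +0.0035 +0.0194 -0.2614 -0.0710 +0.1459]
  T[3,:] = [+0.0000 -0.0123 +0.0188 +0.0229 +0.0771 -0.2578]
  T[4,:] = [+0.0000 +0.0159 -0.0599 -0.0203 -0.0326 +0.1771]
  T[5,:] = [+0.0000 -0.0041 +0.0305 -0.0502 -0.0008 -0.0561]
|eigenvalues of T|: 0.1506, 0.0985, 0.0985, 0.0155, 0.0155, 0.0000.
ρ(T) = max|λ| = 0.1506; 0.1506 < 1 ⇒ converges.

yes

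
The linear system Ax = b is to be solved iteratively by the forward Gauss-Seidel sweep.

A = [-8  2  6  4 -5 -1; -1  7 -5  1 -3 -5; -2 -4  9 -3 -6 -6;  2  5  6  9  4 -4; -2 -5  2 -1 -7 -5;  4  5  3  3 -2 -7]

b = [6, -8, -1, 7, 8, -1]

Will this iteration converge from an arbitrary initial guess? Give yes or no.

Write A = D+L+U with D = diag(-8, 7, 9, 9, -7, -7).
GS T = -(D+L)⁻¹U: row 0 first, T[0,4] = -(-5)/(-8) = -0.6250; later rows by forward substitution.
  T[0,:] = [+0.0000 +0.2500 +0.7500 +0.5000 -0.6250 -0.1250]
  T[1,:] = [+0.0000 +0.0357 +0.8214 -0.0714 +0.3393 +0.6964]
  T[2,:] = [+0.0000 +0.0714 +0.5317 +0.4127 +0.6786 +0.9484]
  T[3,:] = [+0.0000 -0.1230 -0.9775 -0.3466 -0.9464 -0.5470]
  T[4,:] = [+0.0000 -0.0590 -0.5094 +0.0756 +0.2653 -0.8269]
  T[5,:] = [+0.0000 +0.1631 +0.9698 +0.2414 -0.3054 +0.8343]
moduli |λ_i(T)| = 1.5154, 0.5789, 0.5789, 0.4567, 0.0465, 0.0000.
ρ(T) = max|λ| = 1.5154; 1.5154 > 1 ⇒ diverges.

no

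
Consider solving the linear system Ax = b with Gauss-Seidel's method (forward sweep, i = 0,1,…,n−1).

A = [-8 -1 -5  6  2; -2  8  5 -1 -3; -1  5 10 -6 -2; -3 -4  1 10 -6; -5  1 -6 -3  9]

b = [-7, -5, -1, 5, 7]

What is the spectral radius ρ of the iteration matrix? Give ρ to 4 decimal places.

Diagonal D = diag(-8, 8, 10, 10, 9); L, U strict lower/upper.
Gauss-Seidel: T = -(D+L)⁻¹U, row 0 first, T[0,4] = -(2)/(-8) = +0.2500; later rows by forward substitution.
  T[0,:] = [+0.0000, -0.1250, -0.6250, +0.7500, +0.2500]
  T[1,:] = [+0.0000, -0.0312, -0.7812, +0.3125, +0.4375]
  T[2,:] = [+0.0000, +0.0031, +0.3281, +0.5188, +0.0063]
  T[3,:] = [+0.0000, -0.0503, -0.5328, +0.2981, +0.8494]
  T[4,:] = [+0.0000, -0.0807, -0.2193, +0.8272, +0.3776]
moduli |λ_i(T)| = 0.8387, 0.4455, 0.4130, 0.1013, 0.0000.
spectral radius ρ = 0.8387; 0.8387 < 1: convergent.

0.8387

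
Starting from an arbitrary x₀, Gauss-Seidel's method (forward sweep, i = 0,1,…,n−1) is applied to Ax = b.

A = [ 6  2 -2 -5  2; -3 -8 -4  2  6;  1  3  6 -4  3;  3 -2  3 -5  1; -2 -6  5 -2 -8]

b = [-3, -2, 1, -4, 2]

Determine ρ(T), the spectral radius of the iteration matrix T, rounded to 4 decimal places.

1.1867

Diagonal D = diag(6, -8, 6, -5, -8); L, U strict lower/upper.
Gauss-Seidel: T = -(D+L)⁻¹U, row 0 first, T[0,2] = -(-2)/(6) = +0.3333; later rows by forward substitution.
  T[0,:] = [+0.0000, -0.3333, +0.3333, +0.8333, -0.3333]
  T[1,:] = [+0.0000, +0.1250, -0.6250, -0.0625, +0.8750]
  T[2,:] = [+0.0000, -0.0069, +0.2569, +0.5590, -0.8819]
  T[3,:] = [+0.0000, -0.2542, +0.6042, +0.8604, -0.8792]
  T[4,:] = [+0.0000, +0.0488, +0.3950, -0.0272, -0.9043]
|λ(T)| sorted: 1.1867, 0.4686, 0.4047, 0.0247, 0.0000.
spectral radius ρ = 1.1867; 1.1867 > 1, so it fails to converge.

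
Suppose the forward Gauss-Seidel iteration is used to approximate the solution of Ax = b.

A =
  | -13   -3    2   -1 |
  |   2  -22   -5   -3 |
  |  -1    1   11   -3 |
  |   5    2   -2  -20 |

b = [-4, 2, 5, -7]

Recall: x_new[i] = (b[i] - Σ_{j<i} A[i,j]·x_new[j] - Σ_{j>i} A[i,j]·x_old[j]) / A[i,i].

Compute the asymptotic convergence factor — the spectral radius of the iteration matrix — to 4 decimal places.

0.1729

A = D + L + U where D = diag(-13, -22, 11, -20).
Gauss-Seidel: T = -(D+L)⁻¹U, row 0 first, T[0,1] = -(-3)/(-13) = -0.2308; later rows by forward substitution.
  T[0,:] = [+0.0000  -0.2308  +0.1538  -0.0769]
  T[1,:] = [+0.0000  -0.0210  -0.2133  -0.1434]
  T[2,:] = [+0.0000  -0.0191  +0.0334  +0.2788]
  T[3,:] = [+0.0000  -0.0579  +0.0138  -0.0614]
|eigenvalues of T|: 0.1729, 0.1438, 0.1438, 0.0000.
ρ = 0.1729; 0.1729 < 1, so it converges for any x₀.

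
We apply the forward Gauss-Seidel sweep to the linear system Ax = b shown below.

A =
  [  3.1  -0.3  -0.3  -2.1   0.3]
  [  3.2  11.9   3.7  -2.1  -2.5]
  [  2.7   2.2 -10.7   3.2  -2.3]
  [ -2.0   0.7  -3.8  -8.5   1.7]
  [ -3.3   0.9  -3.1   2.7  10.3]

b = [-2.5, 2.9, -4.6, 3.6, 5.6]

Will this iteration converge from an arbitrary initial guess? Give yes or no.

Split A = D + L + U, D = diag(3.1, 11.9, -10.7, -8.5, 10.3).
Gauss-Seidel: T = -(D+L)⁻¹U, row 0 first, T[0,1] = -(-0.3)/(3.1) = +0.0968; later rows by forward substitution.
  T[0,:] = [+0.0000  +0.0968  +0.0968  +0.6774  -0.0968]
  T[1,:] = [+0.0000  -0.0260  -0.3369  -0.0057  +0.2361]
  T[2,:] = [+0.0000  +0.0191  -0.0449  +0.4688  -0.1908]
  T[3,:] = [+0.0000  -0.0334  -0.0305  -0.3695  +0.3275]
  T[4,:] = [+0.0000  +0.0478  +0.0549  +0.4555  -0.1949]
|roots of det(T-λI)|: 0.6212, 0.1808, 0.1260, 0.0408, 0.0000.
ρ = 0.6212; 0.6212 < 1 ⇒ converges.

yes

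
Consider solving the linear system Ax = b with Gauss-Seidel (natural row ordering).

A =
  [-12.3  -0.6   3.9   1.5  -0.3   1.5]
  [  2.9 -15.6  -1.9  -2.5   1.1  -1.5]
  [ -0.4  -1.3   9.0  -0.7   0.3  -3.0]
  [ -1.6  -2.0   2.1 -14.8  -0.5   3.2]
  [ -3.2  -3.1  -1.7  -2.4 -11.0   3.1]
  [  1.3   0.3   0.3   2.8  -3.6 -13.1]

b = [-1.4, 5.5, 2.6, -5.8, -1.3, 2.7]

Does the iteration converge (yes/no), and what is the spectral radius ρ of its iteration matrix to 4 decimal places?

Split A = D + L + U, D = diag(-12.3, -15.6, 9, -14.8, -11, -13.1).
GS T = -(D+L)⁻¹U: row 0 first, T[0,3] = -(1.5)/(-12.3) = +0.1220; later rows by forward substitution.
  T[0,:] = [+0.0000 -0.0488 +0.3171 +0.1220 -0.0244 +0.1220]
  T[1,:] = [+0.0000 -0.0091 -0.0629 -0.1376 +0.0660 -0.0735]
  T[2,:] = [+0.0000 -0.0035 +0.0050 +0.0633 -0.0249 +0.3281]
  T[3,:] = [+0.0000 +0.0060 -0.0251 +0.0144 -0.0436 +0.2595]
  T[4,:] = [+0.0000 +0.0160 -0.0698 -0.0096 +0.0019 +0.1597]
  T[5,:] = [+0.0000 -0.0082 +0.0440 +0.0161 -0.0113 +0.0295]
eigenvalue magnitudes: 0.1781, 0.0753, 0.0753, 0.0245, 0.0176, 0.0000.
ρ = 0.1781; 0.1781 < 1 ⇒ converges.

yes, ρ = 0.1781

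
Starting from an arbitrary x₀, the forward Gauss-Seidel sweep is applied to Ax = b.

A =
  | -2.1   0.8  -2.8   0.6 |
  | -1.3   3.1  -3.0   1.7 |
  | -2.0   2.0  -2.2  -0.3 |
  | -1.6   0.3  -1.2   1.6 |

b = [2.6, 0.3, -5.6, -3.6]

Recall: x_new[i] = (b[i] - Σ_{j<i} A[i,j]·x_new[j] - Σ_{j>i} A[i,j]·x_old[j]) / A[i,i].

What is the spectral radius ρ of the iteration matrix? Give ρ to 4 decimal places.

Split A = D + L + U, D = diag(-2.1, 3.1, -2.2, 1.6).
T_GS = -(D+L)⁻¹U: row 0 first, T[0,2] = -(-2.8)/(-2.1) = -1.3333; later rows by forward substitution.
  T[0,:] = [+0.0000  +0.3810  -1.3333  +0.2857]
  T[1,:] = [+0.0000  +0.1598  +0.4086  -0.4286]
  T[2,:] = [+0.0000  -0.2011  +1.5836  -0.7857]
  T[3,:] = [+0.0000  +0.2002  -0.2223  -0.2232]
|λ(T)| sorted: 1.5901, 0.2162, 0.1462, 0.0000.
ρ = 1.5901; 1.5901 > 1, so it fails to converge.

1.5901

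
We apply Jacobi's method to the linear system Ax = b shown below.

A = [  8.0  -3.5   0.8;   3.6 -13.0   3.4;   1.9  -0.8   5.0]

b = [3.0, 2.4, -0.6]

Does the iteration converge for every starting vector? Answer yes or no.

Split A = D + L + U, D = diag(8, -13, 5).
T_J = -D⁻¹(L+U): T[1,0] = -(3.6)/(-13) = +0.2769; T[1,1] = 0.
  T[0,:] = [+0.0000 +0.4375 -0.1000]
  T[1,:] = [+0.2769 +0.0000 +0.2615]
  T[2,:] = [-0.3800 +0.1600 +0.0000]
|roots of det(T-λI)|: 0.5385, 0.2983, 0.2983.
ρ = 0.5385; 0.5385 < 1, so it converges for any x₀.

yes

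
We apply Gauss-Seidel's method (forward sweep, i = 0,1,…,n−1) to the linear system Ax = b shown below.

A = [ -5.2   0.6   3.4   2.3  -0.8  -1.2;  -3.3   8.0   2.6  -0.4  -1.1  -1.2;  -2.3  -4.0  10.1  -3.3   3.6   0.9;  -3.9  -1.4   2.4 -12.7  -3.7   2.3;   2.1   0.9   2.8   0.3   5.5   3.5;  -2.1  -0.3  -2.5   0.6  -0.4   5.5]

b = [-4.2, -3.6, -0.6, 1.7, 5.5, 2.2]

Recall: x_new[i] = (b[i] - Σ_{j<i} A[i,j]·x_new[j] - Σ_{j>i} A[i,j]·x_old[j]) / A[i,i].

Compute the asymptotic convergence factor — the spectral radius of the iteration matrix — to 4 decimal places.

Split A = D + L + U, D = diag(-5.2, 8, 10.1, -12.7, 5.5, 5.5).
Gauss-Seidel: T = -(D+L)⁻¹U, row 0 first, T[0,5] = -(-1.2)/(-5.2) = -0.2308; later rows by forward substitution.
  T[0,:] = [+0.0000 +0.1154 +0.6538 +0.4423 -0.1538 -0.2308]
  T[1,:] = [+0.0000 +0.0476 -0.0553 +0.2325 +0.0740 +0.0548]
  T[2,:] = [+0.0000 +0.0451 +0.1270 +0.5195 -0.3621 -0.1200]
  T[3,:] = [+0.0000 -0.0322 -0.1707 -0.0633 -0.3207 +0.2233]
  T[4,:] = [+0.0000 -0.0731 -0.2959 -0.4679 +0.2485 -0.5083]
  T[5,:] = [+0.0000 +0.0654 +0.3015 +0.3906 -0.1663 -0.2010]
|eigenvalues of T|: 0.8493, 0.4310, 0.4310, 0.1479, 0.0372, 0.0000.
spectral radius ρ = 0.8493; 0.8493 < 1, so it converges for any x₀.

0.8493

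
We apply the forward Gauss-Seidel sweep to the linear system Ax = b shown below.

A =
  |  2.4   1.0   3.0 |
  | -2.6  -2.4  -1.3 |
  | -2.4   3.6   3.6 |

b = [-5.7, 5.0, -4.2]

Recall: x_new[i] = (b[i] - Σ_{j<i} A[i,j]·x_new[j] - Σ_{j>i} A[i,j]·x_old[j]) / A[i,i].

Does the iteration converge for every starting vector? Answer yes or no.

no

Diagonal D = diag(2.4, -2.4, 3.6); L, U strict lower/upper.
Gauss-Seidel: T = -(D+L)⁻¹U, row 0 first, T[0,2] = -(3)/(2.4) = -1.2500; later rows by forward substitution.
  T[0,:] = [+0.0000 -0.4167 -1.2500]
  T[1,:] = [+0.0000 +0.4514 +0.8125]
  T[2,:] = [+0.0000 -0.7292 -1.6458]
|roots of det(T-λI)|: 1.3094, 0.1149, 0.0000.
ρ = 1.3094; 1.3094 > 1 ⇒ diverges.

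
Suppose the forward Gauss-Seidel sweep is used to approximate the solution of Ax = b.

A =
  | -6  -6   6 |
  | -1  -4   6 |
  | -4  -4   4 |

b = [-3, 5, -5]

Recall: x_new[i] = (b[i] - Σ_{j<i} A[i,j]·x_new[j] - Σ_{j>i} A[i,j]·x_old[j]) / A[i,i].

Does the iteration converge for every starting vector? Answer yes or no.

no

A = D + L + U where D = diag(-6, -4, 4).
T_GS = -(D+L)⁻¹U: row 0 first, T[0,1] = -(-6)/(-6) = -1.0000; later rows by forward substitution.
  T[0,:] = [+0.0000 -1.0000 +1.0000]
  T[1,:] = [+0.0000 +0.2500 +1.2500]
  T[2,:] = [+0.0000 -0.7500 +2.2500]
eigenvalue magnitudes: 1.5000, 1.0000, 0.0000.
spectral radius ρ = 1.5000; 1.5000 > 1 ⇒ diverges.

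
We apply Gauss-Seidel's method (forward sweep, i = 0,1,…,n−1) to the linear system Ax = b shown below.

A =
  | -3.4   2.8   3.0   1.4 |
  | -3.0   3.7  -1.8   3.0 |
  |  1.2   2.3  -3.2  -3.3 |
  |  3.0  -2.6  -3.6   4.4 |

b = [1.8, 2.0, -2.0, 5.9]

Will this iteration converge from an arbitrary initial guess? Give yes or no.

no

Write A = D+L+U with D = diag(-3.4, 3.7, -3.2, 4.4).
T_GS = -(D+L)⁻¹U: row 0 first, T[0,1] = -(2.8)/(-3.4) = +0.8235; later rows by forward substitution.
  T[0,:] = [+0.0000  +0.8235  +0.8824  +0.4118]
  T[1,:] = [+0.0000  +0.6677  +1.2019  -0.4769]
  T[2,:] = [+0.0000  +0.7888  +1.1948  -1.2196]
  T[3,:] = [+0.0000  +0.4784  +1.0861  -1.5605]
|λ(T)| sorted: 1.4622, 0.9593, 0.2008, 0.0000.
ρ = 1.4622; 1.4622 > 1, so it fails to converge.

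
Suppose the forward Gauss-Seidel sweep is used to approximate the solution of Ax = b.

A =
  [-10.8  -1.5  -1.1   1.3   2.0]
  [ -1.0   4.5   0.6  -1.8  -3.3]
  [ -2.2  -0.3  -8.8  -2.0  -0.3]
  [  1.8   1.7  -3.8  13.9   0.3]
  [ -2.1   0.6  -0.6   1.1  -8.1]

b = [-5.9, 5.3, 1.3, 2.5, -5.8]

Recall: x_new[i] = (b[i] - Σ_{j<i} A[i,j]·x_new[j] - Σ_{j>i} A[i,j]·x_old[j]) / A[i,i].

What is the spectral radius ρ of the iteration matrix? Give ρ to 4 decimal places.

Split A = D + L + U, D = diag(-10.8, 4.5, -8.8, 13.9, -8.1).
GS T = -(D+L)⁻¹U: row 0 first, T[0,3] = -(1.3)/(-10.8) = +0.1204; later rows by forward substitution.
  T[0,:] = [+0.0000, -0.1389, -0.1019, +0.1204, +0.1852]
  T[1,:] = [+0.0000, -0.0309, -0.1560, +0.4267, +0.7745]
  T[2,:] = [+0.0000, +0.0358, +0.0308, -0.2719, -0.1068]
  T[3,:] = [+0.0000, +0.0315, +0.0407, -0.1421, -0.1695]
  T[4,:] = [+0.0000, +0.0354, +0.0181, +0.0012, -0.0057]
|roots of det(T-λI)|: 0.1876, 0.1391, 0.1078, 0.0084, 0.0000.
ρ(T) = max|λ| = 0.1876; 0.1876 < 1, so it converges for any x₀.

0.1876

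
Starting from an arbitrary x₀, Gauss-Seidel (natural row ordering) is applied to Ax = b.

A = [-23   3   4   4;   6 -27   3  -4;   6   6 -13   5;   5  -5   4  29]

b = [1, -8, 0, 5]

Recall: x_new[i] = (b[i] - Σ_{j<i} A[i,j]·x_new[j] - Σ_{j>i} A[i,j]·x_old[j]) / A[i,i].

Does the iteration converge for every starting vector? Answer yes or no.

Split A = D + L + U, D = diag(-23, -27, -13, 29).
GS T = -(D+L)⁻¹U: row 0 first, T[0,3] = -(4)/(-23) = +0.1739; later rows by forward substitution.
  T[0,:] = [+0.0000  +0.1304  +0.1739  +0.1739]
  T[1,:] = [+0.0000  +0.0290  +0.1498  -0.1095]
  T[2,:] = [+0.0000  +0.0736  +0.1494  +0.4143]
  T[3,:] = [+0.0000  -0.0276  -0.0248  -0.1060]
|eigenvalues of T|: 0.1517, 0.1286, 0.0493, 0.0000.
ρ = 0.1517; 0.1517 < 1: convergent.

yes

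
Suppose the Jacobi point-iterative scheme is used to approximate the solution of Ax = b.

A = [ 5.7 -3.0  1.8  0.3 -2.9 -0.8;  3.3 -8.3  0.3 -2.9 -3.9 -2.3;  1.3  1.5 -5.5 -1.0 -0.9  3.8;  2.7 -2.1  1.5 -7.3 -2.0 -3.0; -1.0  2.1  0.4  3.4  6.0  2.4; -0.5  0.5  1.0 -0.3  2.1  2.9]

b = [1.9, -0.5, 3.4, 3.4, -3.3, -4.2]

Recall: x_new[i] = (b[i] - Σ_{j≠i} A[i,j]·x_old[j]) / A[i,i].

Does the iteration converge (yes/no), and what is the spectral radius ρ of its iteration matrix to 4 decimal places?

Write A = D+L+U with D = diag(5.7, -8.3, -5.5, -7.3, 6, 2.9).
Jacobi T = -D⁻¹(L+U): T[3,2] = -(1.5)/(-7.3) = +0.2055; T[3,3] = 0.
  T[0,:] = [+0.0000  +0.5263  -0.3158  -0.0526  +0.5088  +0.1404]
  T[1,:] = [+0.3976  +0.0000  +0.0361  -0.3494  -0.4699  -0.2771]
  T[2,:] = [+0.2364  +0.2727  +0.0000  -0.1818  -0.1636  +0.6909]
  T[3,:] = [+0.3699  -0.2877  +0.2055  +0.0000  -0.2740  -0.4110]
  T[4,:] = [+0.1667  -0.3500  -0.0667  -0.5667  +0.0000  -0.4000]
  T[5,:] = [+0.1724  -0.1724  -0.3448  +0.1034  -0.7241  +0.0000]
moduli |λ_i(T)| = 1.3031, 0.5856, 0.5856, 0.5083, 0.5083, 0.3080.
ρ = 1.3031; 1.3031 > 1 ⇒ diverges.

no, ρ = 1.3031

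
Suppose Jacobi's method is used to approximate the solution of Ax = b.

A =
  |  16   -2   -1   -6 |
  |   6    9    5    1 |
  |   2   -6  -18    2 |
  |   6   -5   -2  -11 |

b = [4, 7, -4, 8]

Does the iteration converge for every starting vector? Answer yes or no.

yes

Diagonal D = diag(16, 9, -18, -11); L, U strict lower/upper.
T_J = -D⁻¹(L+U): T[2,3] = -(2)/(-18) = +0.1111; T[2,2] = 0.
  T[0,:] = [+0.0000, +0.1250, +0.0625, +0.3750]
  T[1,:] = [-0.6667, +0.0000, -0.5556, -0.1111]
  T[2,:] = [+0.1111, -0.3333, +0.0000, +0.1111]
  T[3,:] = [+0.5455, -0.4545, -0.1818, +0.0000]
moduli |λ_i(T)| = 0.6609, 0.5454, 0.5454, 0.2295.
spectral radius ρ = 0.6609; 0.6609 < 1: convergent.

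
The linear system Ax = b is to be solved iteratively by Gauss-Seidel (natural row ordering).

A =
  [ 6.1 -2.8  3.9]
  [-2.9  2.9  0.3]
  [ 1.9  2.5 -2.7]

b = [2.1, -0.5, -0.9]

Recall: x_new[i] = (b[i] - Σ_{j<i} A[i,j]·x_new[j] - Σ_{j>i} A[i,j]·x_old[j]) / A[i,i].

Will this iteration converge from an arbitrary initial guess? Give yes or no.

yes

Diagonal D = diag(6.1, 2.9, -2.7); L, U strict lower/upper.
T_GS = -(D+L)⁻¹U: row 0 first, T[0,2] = -(3.9)/(6.1) = -0.6393; later rows by forward substitution.
  T[0,:] = [+0.0000 +0.4590 -0.6393]
  T[1,:] = [+0.0000 +0.4590 -0.7428]
  T[2,:] = [+0.0000 +0.7480 -1.1377]
|λ(T)| sorted: 0.6252, 0.0534, 0.0000.
ρ(T) = max|λ| = 0.6252; 0.6252 < 1, so it converges for any x₀.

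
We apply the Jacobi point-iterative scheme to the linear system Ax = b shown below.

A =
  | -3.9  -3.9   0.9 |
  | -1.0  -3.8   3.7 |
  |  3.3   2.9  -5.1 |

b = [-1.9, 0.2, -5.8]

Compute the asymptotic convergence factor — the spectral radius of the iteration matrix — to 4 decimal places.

A = D + L + U where D = diag(-3.9, -3.8, -5.1).
Jacobi T = -D⁻¹(L+U): T[0,2] = -(0.9)/(-3.9) = +0.2308; T[0,0] = 0.
  T[0,:] = [+0.0000 -1.0000 +0.2308]
  T[1,:] = [-0.2632 +0.0000 +0.9737]
  T[2,:] = [+0.6471 +0.5686 +0.0000]
eigenvalue magnitudes: 1.2278, 0.7357, 0.7357.
ρ = 1.2278; 1.2278 > 1: divergent.

1.2278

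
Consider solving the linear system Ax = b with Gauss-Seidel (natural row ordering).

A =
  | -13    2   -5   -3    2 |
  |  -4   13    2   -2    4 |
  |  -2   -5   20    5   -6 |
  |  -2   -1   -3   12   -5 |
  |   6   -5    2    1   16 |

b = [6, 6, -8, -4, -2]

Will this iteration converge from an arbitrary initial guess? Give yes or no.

yes

A = D + L + U where D = diag(-13, 13, 20, 12, 16).
Gauss-Seidel: T = -(D+L)⁻¹U, row 0 first, T[0,2] = -(-5)/(-13) = -0.3846; later rows by forward substitution.
  T[0,:] = [+0.0000 +0.1538 -0.3846 -0.2308 +0.1538]
  T[1,:] = [+0.0000 +0.0473 -0.2722 +0.0828 -0.2604]
  T[2,:] = [+0.0000 +0.0272 -0.1065 -0.2524 +0.2503]
  T[3,:] = [+0.0000 +0.0364 -0.1134 -0.0946 +0.4832]
  T[4,:] = [+0.0000 -0.0486 +0.0796 +0.1499 -0.2005]
eigenvalue magnitudes: 0.5349, 0.1441, 0.1441, 0.0833, 0.0000.
ρ(T) = max|λ| = 0.5349; 0.5349 < 1, so it converges for any x₀.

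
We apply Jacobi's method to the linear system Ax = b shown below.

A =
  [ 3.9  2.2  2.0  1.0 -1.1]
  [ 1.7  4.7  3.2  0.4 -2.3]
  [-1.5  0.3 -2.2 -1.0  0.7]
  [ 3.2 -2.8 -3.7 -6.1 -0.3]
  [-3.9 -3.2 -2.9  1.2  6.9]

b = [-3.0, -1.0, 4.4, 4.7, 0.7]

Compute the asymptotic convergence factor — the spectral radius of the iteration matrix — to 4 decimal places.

1.3194

Split A = D + L + U, D = diag(3.9, 4.7, -2.2, -6.1, 6.9).
Jacobi: T = -D⁻¹(L+U), T[2,0] = -(-1.5)/(-2.2) = -0.6818; T[2,2] = 0.
  T[0,:] = [+0.0000  -0.5641  -0.5128  -0.2564  +0.2821]
  T[1,:] = [-0.3617  +0.0000  -0.6809  -0.0851  +0.4894]
  T[2,:] = [-0.6818  +0.1364  +0.0000  -0.4545  +0.3182]
  T[3,:] = [+0.5246  -0.4590  -0.6066  +0.0000  -0.0492]
  T[4,:] = [+0.5652  +0.4638  +0.4203  -0.1739  +0.0000]
|roots of det(T-λI)|: 1.3194, 0.6198, 0.6198, 0.5045, 0.2172.
spectral radius ρ = 1.3194; 1.3194 > 1 ⇒ diverges.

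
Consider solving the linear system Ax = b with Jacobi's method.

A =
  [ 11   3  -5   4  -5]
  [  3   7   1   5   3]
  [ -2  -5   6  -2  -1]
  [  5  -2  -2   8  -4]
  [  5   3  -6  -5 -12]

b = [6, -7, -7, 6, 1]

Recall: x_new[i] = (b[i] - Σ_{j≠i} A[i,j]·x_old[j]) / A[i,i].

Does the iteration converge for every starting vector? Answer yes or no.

no

A = D + L + U where D = diag(11, 7, 6, 8, -12).
Jacobi: T = -D⁻¹(L+U), T[1,3] = -(5)/(7) = -0.7143; T[1,1] = 0.
  T[0,:] = [+0.0000, -0.2727, +0.4545, -0.3636, +0.4545]
  T[1,:] = [-0.4286, +0.0000, -0.1429, -0.7143, -0.4286]
  T[2,:] = [+0.3333, +0.8333, +0.0000, +0.3333, +0.1667]
  T[3,:] = [-0.6250, +0.2500, +0.2500, +0.0000, +0.5000]
  T[4,:] = [+0.4167, +0.2500, -0.5000, -0.4167, +0.0000]
|λ(T)| sorted: 1.1406, 0.9325, 0.9325, 0.6689, 0.3435.
ρ(T) = max|λ| = 1.1406; 1.1406 > 1, so it fails to converge.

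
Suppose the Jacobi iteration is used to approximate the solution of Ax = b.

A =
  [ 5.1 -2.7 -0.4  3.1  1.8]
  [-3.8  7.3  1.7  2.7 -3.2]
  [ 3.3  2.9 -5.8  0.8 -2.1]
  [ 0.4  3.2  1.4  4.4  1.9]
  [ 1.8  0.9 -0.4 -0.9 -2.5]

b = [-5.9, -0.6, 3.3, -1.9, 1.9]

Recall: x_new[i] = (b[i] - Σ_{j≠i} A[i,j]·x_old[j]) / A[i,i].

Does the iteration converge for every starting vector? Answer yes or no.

Let D = diag(5.1, 7.3, -5.8, 4.4, -2.5); L, U the strict triangles.
Jacobi: T = -D⁻¹(L+U), T[4,0] = -(1.8)/(-2.5) = +0.7200; T[4,4] = 0.
  T[0,:] = [+0.0000 +0.5294 +0.0784 -0.6078 -0.3529]
  T[1,:] = [+0.5205 +0.0000 -0.2329 -0.3699 +0.4384]
  T[2,:] = [+0.5690 +0.5000 +0.0000 +0.1379 -0.3621]
  T[3,:] = [-0.0909 -0.7273 -0.3182 +0.0000 -0.4318]
  T[4,:] = [+0.7200 +0.3600 -0.1600 -0.3600 +0.0000]
|roots of det(T-λI)|: 1.1884, 0.7564, 0.7564, 0.1228, 0.1228.
ρ(T) = max|λ| = 1.1884; 1.1884 > 1, so it fails to converge.

no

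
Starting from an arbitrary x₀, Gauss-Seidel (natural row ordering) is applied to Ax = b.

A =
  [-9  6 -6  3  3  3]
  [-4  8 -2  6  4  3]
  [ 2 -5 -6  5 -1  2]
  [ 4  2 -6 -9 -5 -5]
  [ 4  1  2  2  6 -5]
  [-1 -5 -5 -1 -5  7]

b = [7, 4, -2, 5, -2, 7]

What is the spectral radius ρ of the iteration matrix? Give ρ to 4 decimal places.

Let D = diag(-9, 8, -6, -9, 6, 7); L, U the strict triangles.
GS T = -(D+L)⁻¹U: row 0 first, T[0,3] = -(3)/(-9) = +0.3333; later rows by forward substitution.
  T[0,:] = [+0.0000 +0.6667 -0.6667 +0.3333 +0.3333 +0.3333]
  T[1,:] = [+0.0000 +0.3333 -0.0833 -0.5833 -0.3333 -0.2083]
  T[2,:] = [+0.0000 -0.0556 -0.1528 +1.4306 +0.2222 +0.6181]
  T[3,:] = [+0.0000 +0.4074 -0.2130 -0.9352 -0.6296 -0.8657]
  T[4,:] = [+0.0000 -0.6173 +0.5802 -0.2901 -0.0309 +0.7284]
  T[5,:] = [+0.0000 -0.0891 +0.1201 +0.3119 -0.1437 +0.7369]
|roots of det(T-λI)|: 1.2220, 0.8043, 0.8043, 0.3487, 0.0333, 0.0000.
ρ(T) = max|λ| = 1.2220; 1.2220 > 1 ⇒ diverges.

1.2220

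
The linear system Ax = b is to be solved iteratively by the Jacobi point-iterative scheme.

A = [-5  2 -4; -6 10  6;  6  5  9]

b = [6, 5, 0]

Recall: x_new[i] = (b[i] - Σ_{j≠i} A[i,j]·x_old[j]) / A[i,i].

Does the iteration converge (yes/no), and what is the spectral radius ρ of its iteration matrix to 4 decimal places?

A = D + L + U where D = diag(-5, 10, 9).
Jacobi: T = -D⁻¹(L+U), T[0,2] = -(-4)/(-5) = -0.8000; T[0,0] = 0.
  T[0,:] = [+0.0000, +0.4000, -0.8000]
  T[1,:] = [+0.6000, +0.0000, -0.6000]
  T[2,:] = [-0.6667, -0.5556, +0.0000]
eigenvalue magnitudes: 1.2082, 0.7128, 0.4954.
ρ(T) = max|λ| = 1.2082; 1.2082 > 1 ⇒ diverges.

no, ρ = 1.2082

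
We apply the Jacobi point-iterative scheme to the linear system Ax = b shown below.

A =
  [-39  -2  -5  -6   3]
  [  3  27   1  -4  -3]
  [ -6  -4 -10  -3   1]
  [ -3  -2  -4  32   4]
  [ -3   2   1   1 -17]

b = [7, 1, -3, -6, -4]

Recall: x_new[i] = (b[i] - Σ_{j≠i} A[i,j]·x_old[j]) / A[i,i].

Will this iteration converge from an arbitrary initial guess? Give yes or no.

A = D + L + U where D = diag(-39, 27, -10, 32, -17).
T_J = -D⁻¹(L+U): T[4,0] = -(-3)/(-17) = -0.1765; T[4,4] = 0.
  T[0,:] = [+0.0000 -0.0513 -0.1282 -0.1538 +0.0769]
  T[1,:] = [-0.1111 +0.0000 -0.0370 +0.1481 +0.1111]
  T[2,:] = [-0.6000 -0.4000 +0.0000 -0.3000 +0.1000]
  T[3,:] = [+0.0938 +0.0625 +0.1250 +0.0000 -0.1250]
  T[4,:] = [-0.1765 +0.1176 +0.0588 +0.0588 +0.0000]
|eigenvalues of T|: 0.2480, 0.1971, 0.1971, 0.0921, 0.0921.
ρ(T) = max|λ| = 0.2480; 0.2480 < 1: convergent.

yes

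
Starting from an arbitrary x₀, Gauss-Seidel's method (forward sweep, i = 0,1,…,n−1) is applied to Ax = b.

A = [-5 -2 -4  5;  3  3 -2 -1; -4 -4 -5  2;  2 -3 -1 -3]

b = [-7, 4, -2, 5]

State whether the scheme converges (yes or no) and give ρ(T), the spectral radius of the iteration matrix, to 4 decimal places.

A = D + L + U where D = diag(-5, 3, -5, -3).
GS T = -(D+L)⁻¹U: row 0 first, T[0,1] = -(-2)/(-5) = -0.4000; later rows by forward substitution.
  T[0,:] = [+0.0000 -0.4000 -0.8000 +1.0000]
  T[1,:] = [+0.0000 +0.4000 +1.4667 -0.6667]
  T[2,:] = [+0.0000 -0.0000 -0.5333 +0.1333]
  T[3,:] = [+0.0000 -0.6667 -1.8222 +1.2889]
|λ(T)| sorted: 1.5124, 0.4592, 0.1024, 0.0000.
ρ = 1.5124; 1.5124 > 1, so it fails to converge.

no, ρ = 1.5124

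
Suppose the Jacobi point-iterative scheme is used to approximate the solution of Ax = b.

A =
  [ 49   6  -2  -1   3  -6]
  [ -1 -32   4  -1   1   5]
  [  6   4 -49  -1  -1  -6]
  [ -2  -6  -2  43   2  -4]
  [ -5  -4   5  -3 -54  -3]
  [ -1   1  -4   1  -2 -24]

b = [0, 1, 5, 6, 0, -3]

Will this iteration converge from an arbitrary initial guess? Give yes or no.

yes

A = D + L + U where D = diag(49, -32, -49, 43, -54, -24).
Jacobi T = -D⁻¹(L+U): T[3,0] = -(-2)/(43) = +0.0465; T[3,3] = 0.
  T[0,:] = [+0.0000, -0.1224, +0.0408, +0.0204, -0.0612, +0.1224]
  T[1,:] = [-0.0312, +0.0000, +0.1250, -0.0312, +0.0312, +0.1562]
  T[2,:] = [+0.1224, +0.0816, +0.0000, -0.0204, -0.0204, -0.1224]
  T[3,:] = [+0.0465, +0.1395, +0.0465, +0.0000, -0.0465, +0.0930]
  T[4,:] = [-0.0926, -0.0741, +0.0926, -0.0556, +0.0000, -0.0556]
  T[5,:] = [-0.0417, +0.0417, -0.1667, +0.0417, -0.0833, +0.0000]
eigenvalue magnitudes: 0.2118, 0.1535, 0.1535, 0.1361, 0.0609, 0.0609.
ρ = 0.2118; 0.2118 < 1: convergent.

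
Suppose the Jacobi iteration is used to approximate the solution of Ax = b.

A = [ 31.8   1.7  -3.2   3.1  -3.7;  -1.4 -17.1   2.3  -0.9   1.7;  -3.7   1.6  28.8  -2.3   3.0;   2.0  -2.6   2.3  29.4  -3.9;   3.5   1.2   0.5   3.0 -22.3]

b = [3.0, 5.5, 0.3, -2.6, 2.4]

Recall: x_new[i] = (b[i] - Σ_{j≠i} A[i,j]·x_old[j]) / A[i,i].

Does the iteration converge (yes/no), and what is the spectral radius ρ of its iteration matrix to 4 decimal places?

yes, ρ = 0.2462

Write A = D+L+U with D = diag(31.8, -17.1, 28.8, 29.4, -22.3).
Jacobi: T = -D⁻¹(L+U), T[3,0] = -(2)/(29.4) = -0.0680; T[3,3] = 0.
  T[0,:] = [+0.0000  -0.0535  +0.1006  -0.0975  +0.1164]
  T[1,:] = [-0.0819  +0.0000  +0.1345  -0.0526  +0.0994]
  T[2,:] = [+0.1285  -0.0556  +0.0000  +0.0799  -0.1042]
  T[3,:] = [-0.0680  +0.0884  -0.0782  +0.0000  +0.1327]
  T[4,:] = [+0.1570  +0.0538  +0.0224  +0.1345  +0.0000]
|eigenvalues of T|: 0.2462, 0.1376, 0.1376, 0.0646, 0.0646.
spectral radius ρ = 0.2462; 0.2462 < 1 ⇒ converges.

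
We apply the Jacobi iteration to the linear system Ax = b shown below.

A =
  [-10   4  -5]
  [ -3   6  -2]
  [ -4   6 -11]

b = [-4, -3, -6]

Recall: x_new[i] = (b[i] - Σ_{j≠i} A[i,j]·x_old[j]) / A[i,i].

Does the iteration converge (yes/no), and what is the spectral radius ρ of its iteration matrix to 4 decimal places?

Let D = diag(-10, 6, -11); L, U the strict triangles.
T_J = -D⁻¹(L+U): T[1,2] = -(-2)/(6) = +0.3333; T[1,1] = 0.
  T[0,:] = [+0.0000 +0.4000 -0.5000]
  T[1,:] = [+0.5000 +0.0000 +0.3333]
  T[2,:] = [-0.3636 +0.5455 +0.0000]
moduli |λ_i(T)| = 0.8796, 0.4584, 0.4584.
ρ = 0.8796; 0.8796 < 1, so it converges for any x₀.

yes, ρ = 0.8796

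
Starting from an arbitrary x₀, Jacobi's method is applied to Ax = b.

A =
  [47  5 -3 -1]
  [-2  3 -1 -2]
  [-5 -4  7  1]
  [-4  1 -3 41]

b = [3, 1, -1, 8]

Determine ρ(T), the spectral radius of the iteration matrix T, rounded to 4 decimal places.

0.4311

Split A = D + L + U, D = diag(47, 3, 7, 41).
Jacobi T = -D⁻¹(L+U): T[3,2] = -(-3)/(41) = +0.0732; T[3,3] = 0.
  T[0,:] = [+0.0000, -0.1064, +0.0638, +0.0213]
  T[1,:] = [+0.6667, +0.0000, +0.3333, +0.6667]
  T[2,:] = [+0.7143, +0.5714, +0.0000, -0.1429]
  T[3,:] = [+0.0976, -0.0244, +0.0732, +0.0000]
moduli |λ_i(T)| = 0.4311, 0.2384, 0.2384, 0.0252.
spectral radius ρ = 0.4311; 0.4311 < 1 ⇒ converges.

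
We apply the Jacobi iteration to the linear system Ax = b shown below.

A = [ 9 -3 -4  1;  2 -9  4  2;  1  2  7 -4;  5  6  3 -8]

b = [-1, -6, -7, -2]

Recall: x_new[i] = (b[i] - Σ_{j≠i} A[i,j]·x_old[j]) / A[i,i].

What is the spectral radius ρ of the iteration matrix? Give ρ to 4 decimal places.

0.8203

Split A = D + L + U, D = diag(9, -9, 7, -8).
Jacobi T = -D⁻¹(L+U): T[3,0] = -(5)/(-8) = +0.6250; T[3,3] = 0.
  T[0,:] = [+0.0000, +0.3333, +0.4444, -0.1111]
  T[1,:] = [+0.2222, +0.0000, +0.4444, +0.2222]
  T[2,:] = [-0.1429, -0.2857, +0.0000, +0.5714]
  T[3,:] = [+0.6250, +0.7500, +0.3750, +0.0000]
moduli |λ_i(T)| = 0.8203, 0.5807, 0.5807, 0.2438.
ρ(T) = max|λ| = 0.8203; 0.8203 < 1, so it converges for any x₀.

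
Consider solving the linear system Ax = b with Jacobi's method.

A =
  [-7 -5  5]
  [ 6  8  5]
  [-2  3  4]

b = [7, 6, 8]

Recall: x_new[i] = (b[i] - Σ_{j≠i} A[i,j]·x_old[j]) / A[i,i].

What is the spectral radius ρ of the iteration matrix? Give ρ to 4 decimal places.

1.3507

Write A = D+L+U with D = diag(-7, 8, 4).
Jacobi: T = -D⁻¹(L+U), T[1,0] = -(6)/(8) = -0.7500; T[1,1] = 0.
  T[0,:] = [+0.0000 -0.7143 +0.7143]
  T[1,:] = [-0.7500 +0.0000 -0.6250]
  T[2,:] = [+0.5000 -0.7500 +0.0000]
eigenvalue magnitudes: 1.3507, 0.6802, 0.6802.
ρ(T) = max|λ| = 1.3507; 1.3507 > 1, so it fails to converge.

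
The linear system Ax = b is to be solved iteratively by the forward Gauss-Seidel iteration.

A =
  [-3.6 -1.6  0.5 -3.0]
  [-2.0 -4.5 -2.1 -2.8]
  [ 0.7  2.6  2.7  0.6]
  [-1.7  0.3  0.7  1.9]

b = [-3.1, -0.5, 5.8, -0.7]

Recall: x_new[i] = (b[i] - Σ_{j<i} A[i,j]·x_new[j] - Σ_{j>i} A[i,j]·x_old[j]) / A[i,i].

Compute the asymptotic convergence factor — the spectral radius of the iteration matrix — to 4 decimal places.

Let D = diag(-3.6, -4.5, 2.7, 1.9); L, U the strict triangles.
T_GS = -(D+L)⁻¹U: row 0 first, T[0,2] = -(0.5)/(-3.6) = +0.1389; later rows by forward substitution.
  T[0,:] = [+0.0000, -0.4444, +0.1389, -0.8333]
  T[1,:] = [+0.0000, +0.1975, -0.5284, -0.2519]
  T[2,:] = [+0.0000, -0.0750, +0.4728, +0.2364]
  T[3,:] = [+0.0000, -0.4012, +0.0335, -0.7929]
moduli |λ_i(T)| = 0.8603, 0.6657, 0.0720, 0.0000.
spectral radius ρ = 0.8603; 0.8603 < 1 ⇒ converges.

0.8603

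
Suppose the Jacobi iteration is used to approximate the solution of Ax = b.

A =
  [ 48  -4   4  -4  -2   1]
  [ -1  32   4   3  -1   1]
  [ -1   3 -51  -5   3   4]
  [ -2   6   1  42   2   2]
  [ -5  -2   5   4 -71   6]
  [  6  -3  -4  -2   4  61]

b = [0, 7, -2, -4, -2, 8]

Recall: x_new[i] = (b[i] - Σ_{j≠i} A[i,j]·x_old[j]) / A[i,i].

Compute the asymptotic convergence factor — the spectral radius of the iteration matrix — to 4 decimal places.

Diagonal D = diag(48, 32, -51, 42, -71, 61); L, U strict lower/upper.
Jacobi T = -D⁻¹(L+U): T[2,0] = -(-1)/(-51) = -0.0196; T[2,2] = 0.
  T[0,:] = [+0.0000  +0.0833  -0.0833  +0.0833  +0.0417  -0.0208]
  T[1,:] = [+0.0312  +0.0000  -0.1250  -0.0938  +0.0312  -0.0312]
  T[2,:] = [-0.0196  +0.0588  +0.0000  -0.0980  +0.0588  +0.0784]
  T[3,:] = [+0.0476  -0.1429  -0.0238  +0.0000  -0.0476  -0.0476]
  T[4,:] = [-0.0704  -0.0282  +0.0704  +0.0563  +0.0000  +0.0845]
  T[5,:] = [-0.0984  +0.0492  +0.0656  +0.0328  -0.0656  +0.0000]
|roots of det(T-λI)|: 0.1556, 0.1202, 0.0937, 0.0937, 0.0500, 0.0232.
ρ = 0.1556; 0.1556 < 1, so it converges for any x₀.

0.1556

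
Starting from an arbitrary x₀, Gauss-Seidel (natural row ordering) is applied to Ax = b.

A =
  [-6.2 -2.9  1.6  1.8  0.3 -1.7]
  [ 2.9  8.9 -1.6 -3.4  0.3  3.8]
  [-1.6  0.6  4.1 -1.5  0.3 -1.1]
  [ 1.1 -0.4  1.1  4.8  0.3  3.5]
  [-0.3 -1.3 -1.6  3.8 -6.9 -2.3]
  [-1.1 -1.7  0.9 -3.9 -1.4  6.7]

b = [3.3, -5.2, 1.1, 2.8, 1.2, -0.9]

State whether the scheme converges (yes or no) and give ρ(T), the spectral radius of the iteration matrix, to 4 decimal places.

yes, ρ = 0.8435

Let D = diag(-6.2, 8.9, 4.1, 4.8, -6.9, 6.7); L, U the strict triangles.
GS T = -(D+L)⁻¹U: row 0 first, T[0,4] = -(0.3)/(-6.2) = +0.0484; later rows by forward substitution.
  T[0,:] = [+0.0000 -0.4677 +0.2581 +0.2903 +0.0484 -0.2742]
  T[1,:] = [+0.0000 +0.1524 +0.0957 +0.2874 -0.0495 -0.3376]
  T[2,:] = [+0.0000 -0.2048 +0.0867 +0.4371 -0.0470 +0.2107]
  T[3,:] = [+0.0000 +0.1668 -0.0710 -0.1427 -0.0669 -0.7428]
  T[4,:] = [+0.0000 +0.1310 -0.0885 -0.2467 -0.0187 -0.7157]
  T[5,:] = [+0.0000 +0.1139 -0.0048 -0.0728 -0.0412 -0.7409]
moduli |λ_i(T)| = 0.8435, 0.1902, 0.1400, 0.1400, 0.0335, 0.0000.
ρ = 0.8435; 0.8435 < 1, so it converges for any x₀.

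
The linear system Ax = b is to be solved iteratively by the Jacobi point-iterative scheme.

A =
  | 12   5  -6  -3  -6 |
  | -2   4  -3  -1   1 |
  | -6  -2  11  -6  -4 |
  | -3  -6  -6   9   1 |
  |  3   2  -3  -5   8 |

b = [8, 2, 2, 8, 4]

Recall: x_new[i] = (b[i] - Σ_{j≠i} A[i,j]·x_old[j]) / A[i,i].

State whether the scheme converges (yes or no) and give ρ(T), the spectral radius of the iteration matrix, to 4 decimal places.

A = D + L + U where D = diag(12, 4, 11, 9, 8).
Jacobi: T = -D⁻¹(L+U), T[2,4] = -(-4)/(11) = +0.3636; T[2,2] = 0.
  T[0,:] = [+0.0000, -0.4167, +0.5000, +0.2500, +0.5000]
  T[1,:] = [+0.5000, +0.0000, +0.7500, +0.2500, -0.2500]
  T[2,:] = [+0.5455, +0.1818, +0.0000, +0.5455, +0.3636]
  T[3,:] = [+0.3333, +0.6667, +0.6667, +0.0000, -0.1111]
  T[4,:] = [-0.3750, -0.2500, +0.3750, +0.6250, +0.0000]
|λ(T)| sorted: 1.2516, 0.7997, 0.6966, 0.6966, 0.5218.
ρ(T) = max|λ| = 1.2516; 1.2516 > 1 ⇒ diverges.

no, ρ = 1.2516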